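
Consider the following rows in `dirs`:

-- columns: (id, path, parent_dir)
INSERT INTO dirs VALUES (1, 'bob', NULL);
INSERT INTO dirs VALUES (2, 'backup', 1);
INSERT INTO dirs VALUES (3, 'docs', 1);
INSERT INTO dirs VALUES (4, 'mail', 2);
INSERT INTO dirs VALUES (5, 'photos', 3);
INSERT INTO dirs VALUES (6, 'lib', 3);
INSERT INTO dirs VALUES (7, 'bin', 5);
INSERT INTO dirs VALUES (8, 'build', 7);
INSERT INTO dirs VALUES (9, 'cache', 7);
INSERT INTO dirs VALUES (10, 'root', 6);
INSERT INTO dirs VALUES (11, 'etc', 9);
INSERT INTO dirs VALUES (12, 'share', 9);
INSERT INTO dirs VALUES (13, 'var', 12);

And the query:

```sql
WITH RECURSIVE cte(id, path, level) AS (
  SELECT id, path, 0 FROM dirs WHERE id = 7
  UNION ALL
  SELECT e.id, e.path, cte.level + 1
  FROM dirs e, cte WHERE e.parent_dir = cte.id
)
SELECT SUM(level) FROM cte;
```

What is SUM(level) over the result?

9

Base: id=7 (bin) at level 0.
Iteration 1: rows with parent_dir in {7} -> build (id 8, level 1), cache (id 9, level 1).
Iteration 2: rows with parent_dir in {8,9} -> etc (id 11, level 2), share (id 12, level 2).
Iteration 3: rows with parent_dir in {11,12} -> var (id 13, level 3).
Iteration 4: no rows with parent_dir in {13}; recursion stops.
SUM(level) = 0 + 1 + 1 + 2 + 2 + 3 = 9.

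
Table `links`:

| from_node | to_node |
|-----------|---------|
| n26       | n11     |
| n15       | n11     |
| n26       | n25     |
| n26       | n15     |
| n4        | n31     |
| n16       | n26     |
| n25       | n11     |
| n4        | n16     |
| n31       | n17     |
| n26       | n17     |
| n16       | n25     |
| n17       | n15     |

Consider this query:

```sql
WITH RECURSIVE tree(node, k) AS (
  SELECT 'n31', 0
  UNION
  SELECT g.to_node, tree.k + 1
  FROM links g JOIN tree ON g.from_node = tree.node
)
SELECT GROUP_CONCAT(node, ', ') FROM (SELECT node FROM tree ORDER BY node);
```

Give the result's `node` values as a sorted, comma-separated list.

n11, n15, n17, n31

Base: (n31, k=0).
Iteration 1: edges from {n31} -> (n17, k=1).
Iteration 2: edges from {n17} -> (n15, k=2).
Iteration 3: edges from {n15} -> (n11, k=3).
Iteration 4: no outgoing edges from {n11}; recursion stops.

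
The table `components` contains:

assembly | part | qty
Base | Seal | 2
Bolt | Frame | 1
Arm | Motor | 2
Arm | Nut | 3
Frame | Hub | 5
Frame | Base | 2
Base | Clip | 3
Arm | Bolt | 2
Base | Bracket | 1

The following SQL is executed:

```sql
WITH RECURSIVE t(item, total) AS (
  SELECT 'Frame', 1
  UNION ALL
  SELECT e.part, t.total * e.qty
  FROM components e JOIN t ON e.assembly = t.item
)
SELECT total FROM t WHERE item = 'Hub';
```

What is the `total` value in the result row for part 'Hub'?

Base: (Frame, total=1).
Iteration 1: components of {Frame} -> Base = 1*2 = 2, Hub = 1*5 = 5.
Iteration 2: components of {Base,Hub} -> Bracket = 2*1 = 2, Clip = 2*3 = 6, Seal = 2*2 = 4.
Iteration 3: no further components; recursion stops.

5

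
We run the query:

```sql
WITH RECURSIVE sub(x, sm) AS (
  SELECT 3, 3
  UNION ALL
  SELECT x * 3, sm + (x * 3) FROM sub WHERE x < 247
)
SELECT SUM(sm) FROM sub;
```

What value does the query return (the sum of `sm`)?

1629

Base: x=3, sm=3.
Iteration 1: 3 < 247 holds -> x = 3 * 3 = 9, sm = 3 + 9 = 12.
Iteration 2: 9 < 247 holds -> x = 9 * 3 = 27, sm = 12 + 27 = 39.
Iteration 3: 27 < 247 holds -> x = 27 * 3 = 81, sm = 39 + 81 = 120.
Iteration 4: 81 < 247 holds -> x = 81 * 3 = 243, sm = 120 + 243 = 363.
Iteration 5: 243 < 247 holds -> x = 243 * 3 = 729, sm = 363 + 729 = 1092.
Iteration 6: 729 < 247 fails; recursion stops.
SUM(sm) = 3 + 12 + 39 + 120 + 363 + 1092 = 1629.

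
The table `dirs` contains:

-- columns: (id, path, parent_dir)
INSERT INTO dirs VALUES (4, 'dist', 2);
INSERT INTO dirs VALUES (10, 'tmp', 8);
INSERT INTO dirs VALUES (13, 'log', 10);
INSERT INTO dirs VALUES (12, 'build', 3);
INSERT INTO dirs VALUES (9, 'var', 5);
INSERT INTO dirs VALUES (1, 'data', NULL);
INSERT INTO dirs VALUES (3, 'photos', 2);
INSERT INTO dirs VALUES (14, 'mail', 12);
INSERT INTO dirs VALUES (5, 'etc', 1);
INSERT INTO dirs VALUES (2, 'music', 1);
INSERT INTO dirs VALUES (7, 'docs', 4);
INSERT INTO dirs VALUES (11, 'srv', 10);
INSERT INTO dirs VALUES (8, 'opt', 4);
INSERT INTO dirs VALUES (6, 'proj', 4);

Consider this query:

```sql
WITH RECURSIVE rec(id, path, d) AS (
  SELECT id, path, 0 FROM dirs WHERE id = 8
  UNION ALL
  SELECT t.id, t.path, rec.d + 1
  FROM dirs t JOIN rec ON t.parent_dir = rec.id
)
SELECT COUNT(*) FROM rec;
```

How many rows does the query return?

4

Base: id=8 (opt) at d 0.
Iteration 1: rows with parent_dir in {8} -> tmp (id 10, d 1).
Iteration 2: rows with parent_dir in {10} -> srv (id 11, d 2), log (id 13, d 2).
Iteration 3: no rows with parent_dir in {11,13}; recursion stops.
Total rows emitted: 4.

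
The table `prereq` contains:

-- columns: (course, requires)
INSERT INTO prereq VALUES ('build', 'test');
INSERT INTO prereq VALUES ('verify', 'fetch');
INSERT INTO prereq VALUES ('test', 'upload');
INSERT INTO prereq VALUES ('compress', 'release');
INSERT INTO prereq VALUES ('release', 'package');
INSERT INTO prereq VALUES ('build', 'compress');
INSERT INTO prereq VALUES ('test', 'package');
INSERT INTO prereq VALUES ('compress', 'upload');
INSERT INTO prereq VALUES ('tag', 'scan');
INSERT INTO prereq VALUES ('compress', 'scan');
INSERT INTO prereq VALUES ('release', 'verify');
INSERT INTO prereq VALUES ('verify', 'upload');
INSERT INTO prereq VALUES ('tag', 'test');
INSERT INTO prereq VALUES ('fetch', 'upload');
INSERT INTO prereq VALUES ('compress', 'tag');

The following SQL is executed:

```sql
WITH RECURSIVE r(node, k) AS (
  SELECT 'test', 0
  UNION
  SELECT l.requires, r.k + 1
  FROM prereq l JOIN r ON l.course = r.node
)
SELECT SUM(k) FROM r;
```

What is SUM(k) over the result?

2

Base: (test, k=0).
Iteration 1: edges from {test} -> (package, k=1), (upload, k=1).
Iteration 2: no outgoing edges from {package,upload}; recursion stops.
SUM(k) = 0 + 1 + 1 = 2.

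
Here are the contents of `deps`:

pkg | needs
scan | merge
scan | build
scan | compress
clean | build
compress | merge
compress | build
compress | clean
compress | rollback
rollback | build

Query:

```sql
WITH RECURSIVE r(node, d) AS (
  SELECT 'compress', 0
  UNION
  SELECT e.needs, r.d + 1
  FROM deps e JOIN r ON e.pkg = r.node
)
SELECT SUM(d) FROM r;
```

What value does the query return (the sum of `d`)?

6

Base: (compress, d=0).
Iteration 1: edges from {compress} -> (build, d=1), (clean, d=1), (merge, d=1), (rollback, d=1).
Iteration 2: edges from {build,clean,merge,rollback} -> (build, d=2). [UNION drops 1 duplicate row(s)]
Iteration 3: no outgoing edges from {build}; recursion stops.
SUM(d) = 0 + 1 + 1 + 1 + 1 + 2 = 6.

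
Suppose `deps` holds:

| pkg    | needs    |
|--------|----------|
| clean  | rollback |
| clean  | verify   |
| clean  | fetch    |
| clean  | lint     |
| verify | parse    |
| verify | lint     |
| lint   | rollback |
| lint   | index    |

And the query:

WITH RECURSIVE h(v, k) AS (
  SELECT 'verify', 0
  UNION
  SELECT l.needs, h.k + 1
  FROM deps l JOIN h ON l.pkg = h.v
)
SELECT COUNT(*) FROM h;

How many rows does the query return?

Base: (verify, k=0).
Iteration 1: edges from {verify} -> (lint, k=1), (parse, k=1).
Iteration 2: edges from {lint,parse} -> (index, k=2), (rollback, k=2).
Iteration 3: no outgoing edges from {index,rollback}; recursion stops.
Total rows emitted: 5.

5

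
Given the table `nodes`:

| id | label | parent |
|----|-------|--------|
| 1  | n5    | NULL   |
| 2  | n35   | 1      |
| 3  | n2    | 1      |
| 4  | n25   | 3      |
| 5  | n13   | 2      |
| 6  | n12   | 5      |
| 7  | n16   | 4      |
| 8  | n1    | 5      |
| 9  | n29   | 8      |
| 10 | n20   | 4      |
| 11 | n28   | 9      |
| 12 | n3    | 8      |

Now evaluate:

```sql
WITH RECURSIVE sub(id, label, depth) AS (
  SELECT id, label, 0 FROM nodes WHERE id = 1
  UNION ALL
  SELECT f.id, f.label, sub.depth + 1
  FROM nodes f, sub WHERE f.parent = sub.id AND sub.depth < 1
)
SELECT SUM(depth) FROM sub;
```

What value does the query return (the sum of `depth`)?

Base: id=1 (n5) at depth 0.
Iteration 1: rows with parent in {1} -> n35 (id 2, depth 1), n2 (id 3, depth 1).
Iteration 2: depth < 1 fails for all current rows; recursion stops.
SUM(depth) = 0 + 1 + 1 = 2.

2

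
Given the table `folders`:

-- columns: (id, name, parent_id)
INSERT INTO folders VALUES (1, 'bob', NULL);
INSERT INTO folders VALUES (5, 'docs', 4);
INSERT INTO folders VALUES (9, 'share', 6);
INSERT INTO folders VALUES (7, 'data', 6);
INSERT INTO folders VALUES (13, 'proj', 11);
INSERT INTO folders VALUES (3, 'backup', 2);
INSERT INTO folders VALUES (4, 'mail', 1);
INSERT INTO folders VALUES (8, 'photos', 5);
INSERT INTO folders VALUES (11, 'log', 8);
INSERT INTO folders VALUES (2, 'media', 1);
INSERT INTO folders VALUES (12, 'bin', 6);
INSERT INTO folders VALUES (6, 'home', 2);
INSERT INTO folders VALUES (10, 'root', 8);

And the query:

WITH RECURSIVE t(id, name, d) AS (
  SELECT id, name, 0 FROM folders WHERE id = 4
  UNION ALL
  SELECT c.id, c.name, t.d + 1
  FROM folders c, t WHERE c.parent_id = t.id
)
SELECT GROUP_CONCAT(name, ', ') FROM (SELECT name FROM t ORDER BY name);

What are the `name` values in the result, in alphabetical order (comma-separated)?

docs, log, mail, photos, proj, root

Base: id=4 (mail) at d 0.
Iteration 1: rows with parent_id in {4} -> docs (id 5, d 1).
Iteration 2: rows with parent_id in {5} -> photos (id 8, d 2).
Iteration 3: rows with parent_id in {8} -> root (id 10, d 3), log (id 11, d 3).
Iteration 4: rows with parent_id in {10,11} -> proj (id 13, d 4).
Iteration 5: no rows with parent_id in {13}; recursion stops.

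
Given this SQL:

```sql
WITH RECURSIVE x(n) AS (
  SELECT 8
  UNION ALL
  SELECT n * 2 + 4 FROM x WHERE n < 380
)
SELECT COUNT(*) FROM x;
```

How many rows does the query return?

Base: n=8.
Iteration 1: 8 < 380 holds -> n = 8 * 2 + 4 = 20.
Iteration 2: 20 < 380 holds -> n = 20 * 2 + 4 = 44.
Iteration 3: 44 < 380 holds -> n = 44 * 2 + 4 = 92.
Iteration 4: 92 < 380 holds -> n = 92 * 2 + 4 = 188.
Iteration 5: 188 < 380 holds -> n = 188 * 2 + 4 = 380.
Iteration 6: 380 < 380 fails; recursion stops.
Total rows emitted: 6.

6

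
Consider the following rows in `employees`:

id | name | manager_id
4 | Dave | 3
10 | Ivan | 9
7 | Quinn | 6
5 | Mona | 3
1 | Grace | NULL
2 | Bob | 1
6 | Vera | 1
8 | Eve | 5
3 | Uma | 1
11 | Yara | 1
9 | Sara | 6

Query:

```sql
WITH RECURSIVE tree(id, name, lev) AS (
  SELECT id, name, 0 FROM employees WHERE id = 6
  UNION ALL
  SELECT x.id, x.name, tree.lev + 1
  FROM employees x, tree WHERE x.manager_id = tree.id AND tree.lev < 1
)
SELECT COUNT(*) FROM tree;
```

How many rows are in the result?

3

Base: id=6 (Vera) at lev 0.
Iteration 1: rows with manager_id in {6} -> Quinn (id 7, lev 1), Sara (id 9, lev 1).
Iteration 2: lev < 1 fails for all current rows; recursion stops.
Total rows emitted: 3.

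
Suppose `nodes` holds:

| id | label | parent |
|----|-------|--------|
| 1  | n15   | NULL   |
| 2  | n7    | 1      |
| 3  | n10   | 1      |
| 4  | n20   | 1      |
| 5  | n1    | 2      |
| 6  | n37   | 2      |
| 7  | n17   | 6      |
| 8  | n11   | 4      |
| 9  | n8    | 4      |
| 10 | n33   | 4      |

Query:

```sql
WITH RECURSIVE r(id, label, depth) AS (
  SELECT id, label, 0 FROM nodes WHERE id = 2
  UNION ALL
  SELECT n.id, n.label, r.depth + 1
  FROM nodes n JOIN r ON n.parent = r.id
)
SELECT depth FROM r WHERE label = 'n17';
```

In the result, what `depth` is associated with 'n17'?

Base: id=2 (n7) at depth 0.
Iteration 1: rows with parent in {2} -> n1 (id 5, depth 1), n37 (id 6, depth 1).
Iteration 2: rows with parent in {5,6} -> n17 (id 7, depth 2).
Iteration 3: no rows with parent in {7}; recursion stops.

2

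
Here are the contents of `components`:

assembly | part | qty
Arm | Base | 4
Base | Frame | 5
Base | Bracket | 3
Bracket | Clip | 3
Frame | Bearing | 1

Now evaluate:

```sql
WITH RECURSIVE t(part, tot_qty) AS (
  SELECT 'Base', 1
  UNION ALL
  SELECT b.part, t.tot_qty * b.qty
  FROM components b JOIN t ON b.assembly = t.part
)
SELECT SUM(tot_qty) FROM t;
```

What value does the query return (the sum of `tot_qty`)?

23

Base: (Base, tot_qty=1).
Iteration 1: components of {Base} -> Bracket = 1*3 = 3, Frame = 1*5 = 5.
Iteration 2: components of {Bracket,Frame} -> Bearing = 5*1 = 5, Clip = 3*3 = 9.
Iteration 3: no further components; recursion stops.
SUM(tot_qty) = 1 + 5 + 3 + 5 + 9 = 23.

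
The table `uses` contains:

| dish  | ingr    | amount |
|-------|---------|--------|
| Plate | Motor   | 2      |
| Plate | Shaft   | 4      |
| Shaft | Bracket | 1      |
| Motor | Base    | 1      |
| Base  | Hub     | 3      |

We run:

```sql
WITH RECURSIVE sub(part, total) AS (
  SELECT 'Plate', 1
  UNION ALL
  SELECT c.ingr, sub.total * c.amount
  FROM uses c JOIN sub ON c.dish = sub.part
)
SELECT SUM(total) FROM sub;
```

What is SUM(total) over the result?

19

Base: (Plate, total=1).
Iteration 1: components of {Plate} -> Motor = 1*2 = 2, Shaft = 1*4 = 4.
Iteration 2: components of {Motor,Shaft} -> Base = 2*1 = 2, Bracket = 4*1 = 4.
Iteration 3: components of {Base,Bracket} -> Hub = 2*3 = 6.
Iteration 4: no further components; recursion stops.
SUM(total) = 1 + 2 + 4 + 2 + 4 + 6 = 19.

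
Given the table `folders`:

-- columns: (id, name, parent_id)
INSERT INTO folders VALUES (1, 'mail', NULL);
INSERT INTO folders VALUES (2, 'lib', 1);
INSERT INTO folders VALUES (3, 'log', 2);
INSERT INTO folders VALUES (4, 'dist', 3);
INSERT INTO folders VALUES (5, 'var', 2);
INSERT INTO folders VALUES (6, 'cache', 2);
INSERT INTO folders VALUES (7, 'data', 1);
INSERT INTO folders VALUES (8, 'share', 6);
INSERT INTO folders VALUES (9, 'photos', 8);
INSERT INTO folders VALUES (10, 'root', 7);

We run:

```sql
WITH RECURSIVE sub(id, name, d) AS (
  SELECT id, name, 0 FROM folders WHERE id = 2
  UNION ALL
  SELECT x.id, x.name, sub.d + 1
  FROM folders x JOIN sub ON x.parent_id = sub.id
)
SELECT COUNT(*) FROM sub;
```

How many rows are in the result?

Base: id=2 (lib) at d 0.
Iteration 1: rows with parent_id in {2} -> log (id 3, d 1), var (id 5, d 1), cache (id 6, d 1).
Iteration 2: rows with parent_id in {3,5,6} -> dist (id 4, d 2), share (id 8, d 2).
Iteration 3: rows with parent_id in {4,8} -> photos (id 9, d 3).
Iteration 4: no rows with parent_id in {9}; recursion stops.
Total rows emitted: 7.

7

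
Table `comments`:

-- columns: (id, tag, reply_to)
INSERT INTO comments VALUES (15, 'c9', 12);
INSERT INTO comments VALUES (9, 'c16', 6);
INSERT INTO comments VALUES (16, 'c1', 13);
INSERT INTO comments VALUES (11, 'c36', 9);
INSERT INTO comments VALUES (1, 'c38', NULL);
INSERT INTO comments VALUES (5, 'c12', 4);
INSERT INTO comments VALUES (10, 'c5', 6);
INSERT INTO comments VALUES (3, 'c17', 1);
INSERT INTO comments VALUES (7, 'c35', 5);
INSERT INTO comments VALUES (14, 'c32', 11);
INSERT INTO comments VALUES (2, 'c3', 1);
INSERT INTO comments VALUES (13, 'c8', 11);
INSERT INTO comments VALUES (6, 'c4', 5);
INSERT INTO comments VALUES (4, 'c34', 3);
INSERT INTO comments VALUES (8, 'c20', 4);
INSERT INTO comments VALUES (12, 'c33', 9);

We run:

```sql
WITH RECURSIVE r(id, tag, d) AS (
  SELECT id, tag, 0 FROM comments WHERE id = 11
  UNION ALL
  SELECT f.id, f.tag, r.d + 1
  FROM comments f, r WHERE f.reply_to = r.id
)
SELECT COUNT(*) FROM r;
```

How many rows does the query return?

Base: id=11 (c36) at d 0.
Iteration 1: rows with reply_to in {11} -> c8 (id 13, d 1), c32 (id 14, d 1).
Iteration 2: rows with reply_to in {13,14} -> c1 (id 16, d 2).
Iteration 3: no rows with reply_to in {16}; recursion stops.
Total rows emitted: 4.

4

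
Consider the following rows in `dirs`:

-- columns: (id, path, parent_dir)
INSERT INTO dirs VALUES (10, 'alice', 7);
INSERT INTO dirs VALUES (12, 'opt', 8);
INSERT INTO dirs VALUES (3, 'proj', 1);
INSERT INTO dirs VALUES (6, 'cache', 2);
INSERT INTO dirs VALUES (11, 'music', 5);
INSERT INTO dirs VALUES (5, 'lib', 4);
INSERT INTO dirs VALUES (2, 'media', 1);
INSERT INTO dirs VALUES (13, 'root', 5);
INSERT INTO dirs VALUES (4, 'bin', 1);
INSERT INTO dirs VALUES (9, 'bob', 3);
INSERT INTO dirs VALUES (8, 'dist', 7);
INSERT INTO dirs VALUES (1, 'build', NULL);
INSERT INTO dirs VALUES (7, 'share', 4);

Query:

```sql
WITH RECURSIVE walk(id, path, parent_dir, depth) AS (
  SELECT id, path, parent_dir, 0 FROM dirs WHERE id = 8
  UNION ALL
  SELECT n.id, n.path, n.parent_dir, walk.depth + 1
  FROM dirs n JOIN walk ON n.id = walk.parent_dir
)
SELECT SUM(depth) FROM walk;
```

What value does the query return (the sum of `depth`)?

6

Base: id=8 (dist), parent_dir=7, depth 0.
Iteration 1: join on id=7 -> share (id 7, parent_dir=4, depth 1).
Iteration 2: join on id=4 -> bin (id 4, parent_dir=1, depth 2).
Iteration 3: join on id=1 -> build (id 1, parent_dir=NULL, depth 3).
Iteration 4: parent_dir is NULL; no match; recursion stops.
SUM(depth) = 0 + 1 + 2 + 3 = 6.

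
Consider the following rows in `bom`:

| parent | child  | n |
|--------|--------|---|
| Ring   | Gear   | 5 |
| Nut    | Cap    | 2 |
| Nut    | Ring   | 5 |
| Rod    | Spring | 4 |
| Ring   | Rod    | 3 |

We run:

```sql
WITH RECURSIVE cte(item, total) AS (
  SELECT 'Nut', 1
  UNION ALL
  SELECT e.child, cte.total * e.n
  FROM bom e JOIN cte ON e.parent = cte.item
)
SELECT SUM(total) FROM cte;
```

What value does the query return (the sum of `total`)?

108

Base: (Nut, total=1).
Iteration 1: components of {Nut} -> Cap = 1*2 = 2, Ring = 1*5 = 5.
Iteration 2: components of {Cap,Ring} -> Gear = 5*5 = 25, Rod = 5*3 = 15.
Iteration 3: components of {Gear,Rod} -> Spring = 15*4 = 60.
Iteration 4: no further components; recursion stops.
SUM(total) = 1 + 5 + 2 + 15 + 25 + 60 = 108.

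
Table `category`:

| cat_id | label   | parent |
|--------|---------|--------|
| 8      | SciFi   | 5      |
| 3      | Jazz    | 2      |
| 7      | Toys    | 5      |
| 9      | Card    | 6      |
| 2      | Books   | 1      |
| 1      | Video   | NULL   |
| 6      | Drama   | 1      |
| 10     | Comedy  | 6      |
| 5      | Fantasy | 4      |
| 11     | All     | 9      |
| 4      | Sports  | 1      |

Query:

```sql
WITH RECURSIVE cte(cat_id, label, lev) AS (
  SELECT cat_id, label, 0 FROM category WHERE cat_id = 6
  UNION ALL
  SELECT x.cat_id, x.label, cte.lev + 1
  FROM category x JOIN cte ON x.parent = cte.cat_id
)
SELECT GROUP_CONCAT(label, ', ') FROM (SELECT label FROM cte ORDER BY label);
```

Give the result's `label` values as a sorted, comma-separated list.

All, Card, Comedy, Drama

Base: cat_id=6 (Drama) at lev 0.
Iteration 1: rows with parent in {6} -> Card (id 9, lev 1), Comedy (id 10, lev 1).
Iteration 2: rows with parent in {9,10} -> All (id 11, lev 2).
Iteration 3: no rows with parent in {11}; recursion stops.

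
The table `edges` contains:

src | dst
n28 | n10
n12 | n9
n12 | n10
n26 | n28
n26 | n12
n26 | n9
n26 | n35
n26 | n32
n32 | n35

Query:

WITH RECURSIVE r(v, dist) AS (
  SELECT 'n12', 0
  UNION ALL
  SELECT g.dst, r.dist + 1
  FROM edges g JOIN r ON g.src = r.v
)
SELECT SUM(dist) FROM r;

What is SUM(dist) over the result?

2

Base: (n12, dist=0).
Iteration 1: edges from {n12} -> (n10, dist=1), (n9, dist=1).
Iteration 2: no outgoing edges from {n10,n9}; recursion stops.
SUM(dist) = 0 + 1 + 1 = 2.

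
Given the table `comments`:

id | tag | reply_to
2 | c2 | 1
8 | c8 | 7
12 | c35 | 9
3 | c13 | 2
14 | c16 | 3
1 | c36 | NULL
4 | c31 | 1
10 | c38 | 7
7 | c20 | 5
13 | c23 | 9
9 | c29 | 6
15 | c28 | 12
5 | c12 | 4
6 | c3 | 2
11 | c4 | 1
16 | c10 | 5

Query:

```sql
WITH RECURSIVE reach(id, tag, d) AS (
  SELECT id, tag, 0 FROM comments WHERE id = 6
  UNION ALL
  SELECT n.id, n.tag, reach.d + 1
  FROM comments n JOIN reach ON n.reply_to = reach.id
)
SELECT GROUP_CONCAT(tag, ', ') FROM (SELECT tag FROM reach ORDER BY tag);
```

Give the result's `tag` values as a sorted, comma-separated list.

c23, c28, c29, c3, c35

Base: id=6 (c3) at d 0.
Iteration 1: rows with reply_to in {6} -> c29 (id 9, d 1).
Iteration 2: rows with reply_to in {9} -> c35 (id 12, d 2), c23 (id 13, d 2).
Iteration 3: rows with reply_to in {12,13} -> c28 (id 15, d 3).
Iteration 4: no rows with reply_to in {15}; recursion stops.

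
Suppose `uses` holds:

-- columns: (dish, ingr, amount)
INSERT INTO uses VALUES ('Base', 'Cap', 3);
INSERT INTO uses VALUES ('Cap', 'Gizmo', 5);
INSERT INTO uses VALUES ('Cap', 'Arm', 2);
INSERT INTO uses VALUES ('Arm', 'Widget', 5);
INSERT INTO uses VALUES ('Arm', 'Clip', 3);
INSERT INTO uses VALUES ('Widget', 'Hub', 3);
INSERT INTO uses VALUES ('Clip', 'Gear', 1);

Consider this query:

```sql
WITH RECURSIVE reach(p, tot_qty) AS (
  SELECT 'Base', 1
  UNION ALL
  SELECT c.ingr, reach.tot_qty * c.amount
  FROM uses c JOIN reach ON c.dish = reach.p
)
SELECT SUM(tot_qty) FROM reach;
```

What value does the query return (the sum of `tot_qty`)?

181

Base: (Base, tot_qty=1).
Iteration 1: components of {Base} -> Cap = 1*3 = 3.
Iteration 2: components of {Cap} -> Arm = 3*2 = 6, Gizmo = 3*5 = 15.
Iteration 3: components of {Arm,Gizmo} -> Clip = 6*3 = 18, Widget = 6*5 = 30.
Iteration 4: components of {Clip,Widget} -> Gear = 18*1 = 18, Hub = 30*3 = 90.
Iteration 5: no further components; recursion stops.
SUM(tot_qty) = 1 + 3 + 15 + 6 + 30 + 18 + 90 + 18 = 181.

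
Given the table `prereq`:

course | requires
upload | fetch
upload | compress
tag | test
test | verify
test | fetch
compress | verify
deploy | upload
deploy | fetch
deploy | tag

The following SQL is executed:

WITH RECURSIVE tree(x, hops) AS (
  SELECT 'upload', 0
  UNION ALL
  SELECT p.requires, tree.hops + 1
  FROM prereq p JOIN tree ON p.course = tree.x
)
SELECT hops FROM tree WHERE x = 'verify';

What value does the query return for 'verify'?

Base: (upload, hops=0).
Iteration 1: edges from {upload} -> (compress, hops=1), (fetch, hops=1).
Iteration 2: edges from {compress,fetch} -> (verify, hops=2).
Iteration 3: no outgoing edges from {verify}; recursion stops.

2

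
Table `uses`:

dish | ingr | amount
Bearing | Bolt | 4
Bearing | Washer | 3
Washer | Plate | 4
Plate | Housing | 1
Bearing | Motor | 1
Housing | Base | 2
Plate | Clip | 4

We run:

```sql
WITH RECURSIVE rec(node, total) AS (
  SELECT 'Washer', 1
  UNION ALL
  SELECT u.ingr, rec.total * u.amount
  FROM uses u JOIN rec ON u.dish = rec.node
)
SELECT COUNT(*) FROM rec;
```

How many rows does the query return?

Base: (Washer, total=1).
Iteration 1: components of {Washer} -> Plate = 1*4 = 4.
Iteration 2: components of {Plate} -> Clip = 4*4 = 16, Housing = 4*1 = 4.
Iteration 3: components of {Clip,Housing} -> Base = 4*2 = 8.
Iteration 4: no further components; recursion stops.
Total rows emitted: 5.

5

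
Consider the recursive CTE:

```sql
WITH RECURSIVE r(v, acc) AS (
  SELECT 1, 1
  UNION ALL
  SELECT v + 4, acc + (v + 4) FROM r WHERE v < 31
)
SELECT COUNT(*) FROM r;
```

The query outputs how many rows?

Base: v=1, acc=1.
Iteration 1: 1 < 31 holds -> v = 1 + 4 = 5, acc = 1 + 5 = 6.
Iteration 2: 5 < 31 holds -> v = 5 + 4 = 9, acc = 6 + 9 = 15.
Iteration 3: 9 < 31 holds -> v = 9 + 4 = 13, acc = 15 + 13 = 28.
Iteration 4: 13 < 31 holds -> v = 13 + 4 = 17, acc = 28 + 17 = 45.
Iteration 5: 17 < 31 holds -> v = 17 + 4 = 21, acc = 45 + 21 = 66.
Iteration 6: 21 < 31 holds -> v = 21 + 4 = 25, acc = 66 + 25 = 91.
Iteration 7: 25 < 31 holds -> v = 25 + 4 = 29, acc = 91 + 29 = 120.
Iteration 8: 29 < 31 holds -> v = 29 + 4 = 33, acc = 120 + 33 = 153.
Iteration 9: 33 < 31 fails; recursion stops.
Total rows emitted: 9.

9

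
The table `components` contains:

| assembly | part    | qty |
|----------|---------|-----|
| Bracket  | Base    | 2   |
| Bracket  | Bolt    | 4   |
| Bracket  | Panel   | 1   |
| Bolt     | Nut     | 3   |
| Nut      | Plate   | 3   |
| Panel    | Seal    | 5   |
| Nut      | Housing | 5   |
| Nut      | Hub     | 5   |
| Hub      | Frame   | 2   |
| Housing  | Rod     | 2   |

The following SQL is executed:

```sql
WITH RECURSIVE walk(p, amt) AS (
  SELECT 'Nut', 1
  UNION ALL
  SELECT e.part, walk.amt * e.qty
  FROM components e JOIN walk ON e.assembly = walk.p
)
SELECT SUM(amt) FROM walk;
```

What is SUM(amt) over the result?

34

Base: (Nut, amt=1).
Iteration 1: components of {Nut} -> Housing = 1*5 = 5, Hub = 1*5 = 5, Plate = 1*3 = 3.
Iteration 2: components of {Housing,Hub,Plate} -> Frame = 5*2 = 10, Rod = 5*2 = 10.
Iteration 3: no further components; recursion stops.
SUM(amt) = 1 + 3 + 5 + 5 + 10 + 10 = 34.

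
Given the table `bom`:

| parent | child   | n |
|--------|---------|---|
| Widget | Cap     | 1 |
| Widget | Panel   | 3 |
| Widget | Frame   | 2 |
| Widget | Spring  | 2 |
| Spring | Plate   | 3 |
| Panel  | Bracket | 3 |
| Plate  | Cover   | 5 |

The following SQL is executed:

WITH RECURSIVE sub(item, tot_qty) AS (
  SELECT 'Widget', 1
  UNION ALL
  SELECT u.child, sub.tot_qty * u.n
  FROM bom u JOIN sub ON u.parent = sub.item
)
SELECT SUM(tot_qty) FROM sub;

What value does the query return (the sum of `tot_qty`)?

54

Base: (Widget, tot_qty=1).
Iteration 1: components of {Widget} -> Cap = 1*1 = 1, Frame = 1*2 = 2, Panel = 1*3 = 3, Spring = 1*2 = 2.
Iteration 2: components of {Cap,Frame,Panel,Spring} -> Bracket = 3*3 = 9, Plate = 2*3 = 6.
Iteration 3: components of {Bracket,Plate} -> Cover = 6*5 = 30.
Iteration 4: no further components; recursion stops.
SUM(tot_qty) = 1 + 1 + 3 + 2 + 2 + 9 + 6 + 30 = 54.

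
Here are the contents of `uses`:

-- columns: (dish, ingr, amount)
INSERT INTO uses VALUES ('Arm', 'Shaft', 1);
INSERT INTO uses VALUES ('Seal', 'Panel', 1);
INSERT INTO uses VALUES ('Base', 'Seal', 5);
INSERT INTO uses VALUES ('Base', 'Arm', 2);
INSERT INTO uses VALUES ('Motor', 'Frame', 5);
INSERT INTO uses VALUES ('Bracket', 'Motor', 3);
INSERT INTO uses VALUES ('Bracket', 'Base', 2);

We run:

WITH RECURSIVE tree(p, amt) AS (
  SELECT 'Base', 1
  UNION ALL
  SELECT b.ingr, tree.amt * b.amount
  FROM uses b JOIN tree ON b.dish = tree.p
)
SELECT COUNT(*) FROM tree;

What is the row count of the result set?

5

Base: (Base, amt=1).
Iteration 1: components of {Base} -> Arm = 1*2 = 2, Seal = 1*5 = 5.
Iteration 2: components of {Arm,Seal} -> Panel = 5*1 = 5, Shaft = 2*1 = 2.
Iteration 3: no further components; recursion stops.
Total rows emitted: 5.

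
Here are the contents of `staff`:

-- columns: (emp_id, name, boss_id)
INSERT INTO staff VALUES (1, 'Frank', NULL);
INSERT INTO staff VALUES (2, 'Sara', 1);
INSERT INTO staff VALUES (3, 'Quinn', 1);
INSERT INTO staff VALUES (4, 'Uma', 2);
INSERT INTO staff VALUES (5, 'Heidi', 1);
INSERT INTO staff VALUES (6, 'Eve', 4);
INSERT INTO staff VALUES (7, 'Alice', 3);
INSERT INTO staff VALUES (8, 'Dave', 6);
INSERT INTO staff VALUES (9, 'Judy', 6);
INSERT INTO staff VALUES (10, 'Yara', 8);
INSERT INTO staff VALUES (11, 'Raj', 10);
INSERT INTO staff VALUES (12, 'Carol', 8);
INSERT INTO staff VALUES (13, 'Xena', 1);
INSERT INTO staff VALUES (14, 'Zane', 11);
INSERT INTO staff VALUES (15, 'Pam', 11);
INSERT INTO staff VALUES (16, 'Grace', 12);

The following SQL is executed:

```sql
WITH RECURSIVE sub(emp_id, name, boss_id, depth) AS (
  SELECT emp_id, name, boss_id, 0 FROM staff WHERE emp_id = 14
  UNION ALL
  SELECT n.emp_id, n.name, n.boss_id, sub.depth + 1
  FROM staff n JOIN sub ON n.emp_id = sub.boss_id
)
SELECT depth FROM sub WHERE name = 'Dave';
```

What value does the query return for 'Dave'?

3

Base: emp_id=14 (Zane), boss_id=11, depth 0.
Iteration 1: join on emp_id=11 -> Raj (id 11, boss_id=10, depth 1).
Iteration 2: join on emp_id=10 -> Yara (id 10, boss_id=8, depth 2).
Iteration 3: join on emp_id=8 -> Dave (id 8, boss_id=6, depth 3).
Iteration 4: join on emp_id=6 -> Eve (id 6, boss_id=4, depth 4).
Iteration 5: join on emp_id=4 -> Uma (id 4, boss_id=2, depth 5).
Iteration 6: join on emp_id=2 -> Sara (id 2, boss_id=1, depth 6).
Iteration 7: join on emp_id=1 -> Frank (id 1, boss_id=NULL, depth 7).
Iteration 8: boss_id is NULL; no match; recursion stops.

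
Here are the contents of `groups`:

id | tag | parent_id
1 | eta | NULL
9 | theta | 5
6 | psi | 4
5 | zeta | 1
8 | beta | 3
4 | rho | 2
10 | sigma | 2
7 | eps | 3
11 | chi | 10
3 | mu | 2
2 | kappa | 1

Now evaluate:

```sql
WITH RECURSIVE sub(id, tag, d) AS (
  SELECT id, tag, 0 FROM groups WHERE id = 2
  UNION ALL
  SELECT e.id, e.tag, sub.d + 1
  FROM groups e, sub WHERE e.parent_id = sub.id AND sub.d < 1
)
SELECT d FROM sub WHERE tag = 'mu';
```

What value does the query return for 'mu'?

Base: id=2 (kappa) at d 0.
Iteration 1: rows with parent_id in {2} -> mu (id 3, d 1), rho (id 4, d 1), sigma (id 10, d 1).
Iteration 2: d < 1 fails for all current rows; recursion stops.

1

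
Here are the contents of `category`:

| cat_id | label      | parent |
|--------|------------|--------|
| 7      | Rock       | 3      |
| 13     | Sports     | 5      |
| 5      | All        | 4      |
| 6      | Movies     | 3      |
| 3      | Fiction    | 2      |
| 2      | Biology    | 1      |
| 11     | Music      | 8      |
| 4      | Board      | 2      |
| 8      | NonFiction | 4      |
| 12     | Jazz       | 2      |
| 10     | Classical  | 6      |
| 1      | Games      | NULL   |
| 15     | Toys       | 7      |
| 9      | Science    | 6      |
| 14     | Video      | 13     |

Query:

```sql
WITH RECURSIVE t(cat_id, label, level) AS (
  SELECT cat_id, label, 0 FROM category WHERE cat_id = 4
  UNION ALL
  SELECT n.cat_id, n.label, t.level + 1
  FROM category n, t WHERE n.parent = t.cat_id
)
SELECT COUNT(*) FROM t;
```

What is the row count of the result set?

6

Base: cat_id=4 (Board) at level 0.
Iteration 1: rows with parent in {4} -> All (id 5, level 1), NonFiction (id 8, level 1).
Iteration 2: rows with parent in {5,8} -> Music (id 11, level 2), Sports (id 13, level 2).
Iteration 3: rows with parent in {11,13} -> Video (id 14, level 3).
Iteration 4: no rows with parent in {14}; recursion stops.
Total rows emitted: 6.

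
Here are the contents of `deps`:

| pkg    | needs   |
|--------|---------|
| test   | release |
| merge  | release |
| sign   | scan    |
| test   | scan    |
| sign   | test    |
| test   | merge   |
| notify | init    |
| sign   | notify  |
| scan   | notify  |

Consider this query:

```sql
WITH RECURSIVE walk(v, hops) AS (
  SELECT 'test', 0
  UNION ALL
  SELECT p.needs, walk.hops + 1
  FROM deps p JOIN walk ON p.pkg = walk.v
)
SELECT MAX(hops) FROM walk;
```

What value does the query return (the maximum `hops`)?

3

Base: (test, hops=0).
Iteration 1: edges from {test} -> (merge, hops=1), (release, hops=1), (scan, hops=1).
Iteration 2: edges from {merge,release,scan} -> (notify, hops=2), (release, hops=2).
Iteration 3: edges from {notify,release} -> (init, hops=3).
Iteration 4: no outgoing edges from {init}; recursion stops.
hops values: 0, 1, 1, 1, 2, 2, 3; the maximum is 3.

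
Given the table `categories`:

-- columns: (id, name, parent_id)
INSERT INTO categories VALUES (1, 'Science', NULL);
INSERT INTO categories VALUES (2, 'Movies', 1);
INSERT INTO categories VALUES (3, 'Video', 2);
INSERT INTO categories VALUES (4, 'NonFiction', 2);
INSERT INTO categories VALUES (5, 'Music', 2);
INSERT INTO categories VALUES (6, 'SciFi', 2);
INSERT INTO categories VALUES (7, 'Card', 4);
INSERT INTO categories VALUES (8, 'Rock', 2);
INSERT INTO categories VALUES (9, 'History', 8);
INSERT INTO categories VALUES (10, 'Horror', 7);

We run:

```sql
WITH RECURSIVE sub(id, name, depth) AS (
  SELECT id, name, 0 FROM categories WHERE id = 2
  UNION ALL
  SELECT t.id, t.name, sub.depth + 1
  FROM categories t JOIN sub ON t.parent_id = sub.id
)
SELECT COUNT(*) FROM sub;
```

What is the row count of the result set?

9

Base: id=2 (Movies) at depth 0.
Iteration 1: rows with parent_id in {2} -> Video (id 3, depth 1), NonFiction (id 4, depth 1), Music (id 5, depth 1), SciFi (id 6, depth 1), Rock (id 8, depth 1).
Iteration 2: rows with parent_id in {3,4,5,6,8} -> Card (id 7, depth 2), History (id 9, depth 2).
Iteration 3: rows with parent_id in {7,9} -> Horror (id 10, depth 3).
Iteration 4: no rows with parent_id in {10}; recursion stops.
Total rows emitted: 9.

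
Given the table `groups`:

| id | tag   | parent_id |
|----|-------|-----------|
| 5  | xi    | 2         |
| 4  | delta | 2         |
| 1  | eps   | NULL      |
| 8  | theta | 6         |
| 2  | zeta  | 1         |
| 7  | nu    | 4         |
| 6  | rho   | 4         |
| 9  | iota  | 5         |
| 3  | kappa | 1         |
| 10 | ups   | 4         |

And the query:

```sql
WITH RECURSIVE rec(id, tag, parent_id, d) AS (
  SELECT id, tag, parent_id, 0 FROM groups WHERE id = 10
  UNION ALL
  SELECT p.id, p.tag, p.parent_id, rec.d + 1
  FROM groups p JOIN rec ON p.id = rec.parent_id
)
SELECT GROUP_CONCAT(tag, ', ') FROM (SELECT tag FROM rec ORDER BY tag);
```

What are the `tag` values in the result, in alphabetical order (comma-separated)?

Base: id=10 (ups), parent_id=4, d 0.
Iteration 1: join on id=4 -> delta (id 4, parent_id=2, d 1).
Iteration 2: join on id=2 -> zeta (id 2, parent_id=1, d 2).
Iteration 3: join on id=1 -> eps (id 1, parent_id=NULL, d 3).
Iteration 4: parent_id is NULL; no match; recursion stops.

delta, eps, ups, zeta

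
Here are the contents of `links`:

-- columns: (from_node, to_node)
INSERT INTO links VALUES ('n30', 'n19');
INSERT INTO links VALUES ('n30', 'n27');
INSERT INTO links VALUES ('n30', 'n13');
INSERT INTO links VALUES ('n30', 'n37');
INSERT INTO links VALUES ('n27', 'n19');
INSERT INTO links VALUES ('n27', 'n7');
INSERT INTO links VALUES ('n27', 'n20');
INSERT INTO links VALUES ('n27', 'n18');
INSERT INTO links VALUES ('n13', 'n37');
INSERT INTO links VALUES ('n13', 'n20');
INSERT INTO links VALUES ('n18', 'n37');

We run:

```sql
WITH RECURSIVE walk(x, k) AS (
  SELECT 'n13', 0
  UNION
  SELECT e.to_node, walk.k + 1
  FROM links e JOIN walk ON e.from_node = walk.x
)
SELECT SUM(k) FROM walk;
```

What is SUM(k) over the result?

Base: (n13, k=0).
Iteration 1: edges from {n13} -> (n20, k=1), (n37, k=1).
Iteration 2: no outgoing edges from {n20,n37}; recursion stops.
SUM(k) = 0 + 1 + 1 = 2.

2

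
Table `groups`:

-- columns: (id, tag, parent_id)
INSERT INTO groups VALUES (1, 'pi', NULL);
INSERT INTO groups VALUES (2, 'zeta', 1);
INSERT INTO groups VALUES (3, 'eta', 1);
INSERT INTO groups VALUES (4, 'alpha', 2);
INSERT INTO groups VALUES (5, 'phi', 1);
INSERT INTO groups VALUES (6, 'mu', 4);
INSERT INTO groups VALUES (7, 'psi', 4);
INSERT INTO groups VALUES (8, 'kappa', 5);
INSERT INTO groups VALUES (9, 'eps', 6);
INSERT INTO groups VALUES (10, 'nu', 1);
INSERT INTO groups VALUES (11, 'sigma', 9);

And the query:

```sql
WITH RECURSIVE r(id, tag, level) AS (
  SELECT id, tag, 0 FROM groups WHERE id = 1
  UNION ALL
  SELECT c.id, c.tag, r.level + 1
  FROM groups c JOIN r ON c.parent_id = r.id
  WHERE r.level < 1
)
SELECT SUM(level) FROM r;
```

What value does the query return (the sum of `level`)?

Base: id=1 (pi) at level 0.
Iteration 1: rows with parent_id in {1} -> zeta (id 2, level 1), eta (id 3, level 1), phi (id 5, level 1), nu (id 10, level 1).
Iteration 2: level < 1 fails for all current rows; recursion stops.
SUM(level) = 0 + 1 + 1 + 1 + 1 = 4.

4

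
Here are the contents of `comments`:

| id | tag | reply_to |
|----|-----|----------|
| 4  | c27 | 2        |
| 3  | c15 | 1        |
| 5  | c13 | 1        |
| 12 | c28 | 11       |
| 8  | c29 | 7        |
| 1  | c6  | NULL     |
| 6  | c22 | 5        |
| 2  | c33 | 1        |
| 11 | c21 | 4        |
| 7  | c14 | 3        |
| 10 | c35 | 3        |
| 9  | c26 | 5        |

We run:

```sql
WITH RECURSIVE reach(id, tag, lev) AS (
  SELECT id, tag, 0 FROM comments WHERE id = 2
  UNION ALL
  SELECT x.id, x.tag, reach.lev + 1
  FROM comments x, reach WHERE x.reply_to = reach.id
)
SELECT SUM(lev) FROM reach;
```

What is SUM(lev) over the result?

Base: id=2 (c33) at lev 0.
Iteration 1: rows with reply_to in {2} -> c27 (id 4, lev 1).
Iteration 2: rows with reply_to in {4} -> c21 (id 11, lev 2).
Iteration 3: rows with reply_to in {11} -> c28 (id 12, lev 3).
Iteration 4: no rows with reply_to in {12}; recursion stops.
SUM(lev) = 0 + 1 + 2 + 3 = 6.

6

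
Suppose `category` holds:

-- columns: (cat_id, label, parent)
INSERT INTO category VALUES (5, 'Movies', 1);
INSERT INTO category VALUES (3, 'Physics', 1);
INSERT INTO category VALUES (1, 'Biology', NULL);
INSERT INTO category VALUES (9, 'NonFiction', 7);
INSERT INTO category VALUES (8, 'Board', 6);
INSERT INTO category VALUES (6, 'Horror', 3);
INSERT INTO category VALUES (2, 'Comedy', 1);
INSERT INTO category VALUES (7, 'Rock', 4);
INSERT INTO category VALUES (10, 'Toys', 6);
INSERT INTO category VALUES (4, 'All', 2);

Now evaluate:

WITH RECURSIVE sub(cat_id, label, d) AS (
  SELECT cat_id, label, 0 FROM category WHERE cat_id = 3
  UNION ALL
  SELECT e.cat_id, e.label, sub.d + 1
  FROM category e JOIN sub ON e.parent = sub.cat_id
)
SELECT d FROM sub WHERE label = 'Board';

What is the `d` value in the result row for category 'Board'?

Base: cat_id=3 (Physics) at d 0.
Iteration 1: rows with parent in {3} -> Horror (id 6, d 1).
Iteration 2: rows with parent in {6} -> Board (id 8, d 2), Toys (id 10, d 2).
Iteration 3: no rows with parent in {8,10}; recursion stops.

2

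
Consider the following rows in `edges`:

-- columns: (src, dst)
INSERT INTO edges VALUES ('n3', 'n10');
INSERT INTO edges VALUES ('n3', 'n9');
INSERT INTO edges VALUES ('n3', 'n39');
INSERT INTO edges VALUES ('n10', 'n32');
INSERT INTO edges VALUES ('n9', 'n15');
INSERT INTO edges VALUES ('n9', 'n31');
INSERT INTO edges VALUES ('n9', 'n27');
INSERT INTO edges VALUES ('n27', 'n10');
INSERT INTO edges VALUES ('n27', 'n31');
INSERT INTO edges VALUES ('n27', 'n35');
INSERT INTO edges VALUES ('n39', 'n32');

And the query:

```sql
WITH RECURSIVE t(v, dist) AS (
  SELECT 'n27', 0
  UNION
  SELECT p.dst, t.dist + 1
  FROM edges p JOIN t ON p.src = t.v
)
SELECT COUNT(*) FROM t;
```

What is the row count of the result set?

Base: (n27, dist=0).
Iteration 1: edges from {n27} -> (n10, dist=1), (n31, dist=1), (n35, dist=1).
Iteration 2: edges from {n10,n31,n35} -> (n32, dist=2).
Iteration 3: no outgoing edges from {n32}; recursion stops.
Total rows emitted: 5.

5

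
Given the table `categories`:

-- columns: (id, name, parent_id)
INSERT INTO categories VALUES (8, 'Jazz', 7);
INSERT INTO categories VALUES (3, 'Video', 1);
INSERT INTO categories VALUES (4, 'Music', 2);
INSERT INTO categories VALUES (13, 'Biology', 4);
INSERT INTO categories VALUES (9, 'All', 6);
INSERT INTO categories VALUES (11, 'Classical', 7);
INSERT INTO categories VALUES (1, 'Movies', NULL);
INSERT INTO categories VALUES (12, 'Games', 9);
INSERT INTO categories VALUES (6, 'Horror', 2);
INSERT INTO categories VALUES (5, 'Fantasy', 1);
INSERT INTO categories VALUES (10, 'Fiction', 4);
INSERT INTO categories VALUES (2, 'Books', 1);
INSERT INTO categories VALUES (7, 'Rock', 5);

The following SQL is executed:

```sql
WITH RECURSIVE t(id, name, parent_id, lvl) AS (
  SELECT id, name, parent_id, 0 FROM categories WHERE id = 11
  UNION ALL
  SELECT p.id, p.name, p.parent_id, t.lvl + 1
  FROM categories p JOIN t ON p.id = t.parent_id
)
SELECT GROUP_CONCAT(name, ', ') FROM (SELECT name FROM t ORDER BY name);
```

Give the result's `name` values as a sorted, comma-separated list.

Base: id=11 (Classical), parent_id=7, lvl 0.
Iteration 1: join on id=7 -> Rock (id 7, parent_id=5, lvl 1).
Iteration 2: join on id=5 -> Fantasy (id 5, parent_id=1, lvl 2).
Iteration 3: join on id=1 -> Movies (id 1, parent_id=NULL, lvl 3).
Iteration 4: parent_id is NULL; no match; recursion stops.

Classical, Fantasy, Movies, Rock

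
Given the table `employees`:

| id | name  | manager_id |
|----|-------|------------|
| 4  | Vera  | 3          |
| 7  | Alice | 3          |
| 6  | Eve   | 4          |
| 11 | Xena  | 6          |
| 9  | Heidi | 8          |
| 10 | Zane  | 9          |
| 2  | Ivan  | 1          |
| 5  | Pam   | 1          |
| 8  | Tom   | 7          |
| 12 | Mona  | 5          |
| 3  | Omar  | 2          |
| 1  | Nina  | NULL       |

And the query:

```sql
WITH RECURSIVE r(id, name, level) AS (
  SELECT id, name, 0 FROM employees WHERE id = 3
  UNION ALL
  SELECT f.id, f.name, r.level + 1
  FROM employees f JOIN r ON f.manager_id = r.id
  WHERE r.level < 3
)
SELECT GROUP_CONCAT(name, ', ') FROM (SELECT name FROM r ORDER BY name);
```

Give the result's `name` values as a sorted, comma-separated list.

Alice, Eve, Heidi, Omar, Tom, Vera, Xena

Base: id=3 (Omar) at level 0.
Iteration 1: rows with manager_id in {3} -> Vera (id 4, level 1), Alice (id 7, level 1).
Iteration 2: rows with manager_id in {4,7} -> Eve (id 6, level 2), Tom (id 8, level 2).
Iteration 3: rows with manager_id in {6,8} -> Heidi (id 9, level 3), Xena (id 11, level 3).
Iteration 4: level < 3 fails for all current rows; recursion stops.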